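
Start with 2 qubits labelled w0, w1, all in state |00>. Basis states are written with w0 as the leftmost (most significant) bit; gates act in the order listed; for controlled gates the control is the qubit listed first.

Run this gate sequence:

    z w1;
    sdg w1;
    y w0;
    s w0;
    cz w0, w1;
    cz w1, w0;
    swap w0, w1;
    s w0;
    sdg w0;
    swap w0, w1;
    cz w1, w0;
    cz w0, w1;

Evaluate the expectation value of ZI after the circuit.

In the final state, ZI has expectation -1. Key observation: steps 5-12 multiply out to the identity, so the circuit reduces to the remaining gates.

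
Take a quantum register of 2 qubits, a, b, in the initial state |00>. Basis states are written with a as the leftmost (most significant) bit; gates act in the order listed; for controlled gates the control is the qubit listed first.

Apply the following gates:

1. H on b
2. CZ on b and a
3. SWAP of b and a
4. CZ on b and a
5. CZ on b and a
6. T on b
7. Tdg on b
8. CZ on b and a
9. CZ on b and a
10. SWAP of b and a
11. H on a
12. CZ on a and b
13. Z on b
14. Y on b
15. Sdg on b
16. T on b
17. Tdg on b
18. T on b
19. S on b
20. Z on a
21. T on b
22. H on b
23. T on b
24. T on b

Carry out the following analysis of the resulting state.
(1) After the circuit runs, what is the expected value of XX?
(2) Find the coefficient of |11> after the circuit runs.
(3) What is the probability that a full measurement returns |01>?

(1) In the final state, XX has expectation 0. Key observation: steps 3-10 multiply out to the identity, so the circuit reduces to the remaining gates.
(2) The final state's coefficient on |11> equals sqrt(2)*(-1 - I)/4.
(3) A full measurement returns |01> with probability 1/4.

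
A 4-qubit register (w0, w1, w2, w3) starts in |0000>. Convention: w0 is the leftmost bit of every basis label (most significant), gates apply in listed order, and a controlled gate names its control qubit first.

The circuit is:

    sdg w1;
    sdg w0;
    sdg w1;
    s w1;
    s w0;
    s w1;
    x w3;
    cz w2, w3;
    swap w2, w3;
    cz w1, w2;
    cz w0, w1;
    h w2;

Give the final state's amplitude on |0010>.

|0010> carries amplitude -sqrt(2)/2 in the final state.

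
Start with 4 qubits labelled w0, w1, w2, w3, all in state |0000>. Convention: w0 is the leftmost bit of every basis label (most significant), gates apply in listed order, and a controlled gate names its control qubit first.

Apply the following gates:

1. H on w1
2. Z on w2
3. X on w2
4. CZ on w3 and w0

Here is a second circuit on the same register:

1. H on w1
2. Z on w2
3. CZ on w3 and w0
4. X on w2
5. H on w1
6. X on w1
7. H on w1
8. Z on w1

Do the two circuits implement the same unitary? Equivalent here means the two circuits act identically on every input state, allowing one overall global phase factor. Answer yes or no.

Yes, they are equivalent — the unitaries differ by at most a global phase.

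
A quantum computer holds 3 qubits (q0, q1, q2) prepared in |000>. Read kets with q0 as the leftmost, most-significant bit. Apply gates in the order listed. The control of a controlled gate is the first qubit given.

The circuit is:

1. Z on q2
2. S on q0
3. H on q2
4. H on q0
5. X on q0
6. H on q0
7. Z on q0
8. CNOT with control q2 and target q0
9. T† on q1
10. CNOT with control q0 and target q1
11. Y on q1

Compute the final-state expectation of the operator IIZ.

The observable IIZ averages to 0. Key observation: the block from step 4 through step 7 cancels to the identity and can be dropped.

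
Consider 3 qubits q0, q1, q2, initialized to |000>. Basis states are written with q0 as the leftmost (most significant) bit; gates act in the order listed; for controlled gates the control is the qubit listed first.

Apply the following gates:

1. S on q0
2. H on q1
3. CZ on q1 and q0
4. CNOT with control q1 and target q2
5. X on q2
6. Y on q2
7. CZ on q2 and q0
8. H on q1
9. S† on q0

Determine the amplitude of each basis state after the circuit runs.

The final amplitudes are -I/2 on |000>, I/2 on |001>, -I/2 on |010>, -I/2 on |011>, 0 on |100>, 0 on |101>, 0 on |110>, 0 on |111>.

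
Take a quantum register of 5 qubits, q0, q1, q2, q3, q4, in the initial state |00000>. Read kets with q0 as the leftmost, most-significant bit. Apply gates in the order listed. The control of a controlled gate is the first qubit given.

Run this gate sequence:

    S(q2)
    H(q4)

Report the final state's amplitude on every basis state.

The resulting statevector has amplitude sqrt(2)/2 on |00000>, sqrt(2)/2 on |00001>, and 0 on every other basis state.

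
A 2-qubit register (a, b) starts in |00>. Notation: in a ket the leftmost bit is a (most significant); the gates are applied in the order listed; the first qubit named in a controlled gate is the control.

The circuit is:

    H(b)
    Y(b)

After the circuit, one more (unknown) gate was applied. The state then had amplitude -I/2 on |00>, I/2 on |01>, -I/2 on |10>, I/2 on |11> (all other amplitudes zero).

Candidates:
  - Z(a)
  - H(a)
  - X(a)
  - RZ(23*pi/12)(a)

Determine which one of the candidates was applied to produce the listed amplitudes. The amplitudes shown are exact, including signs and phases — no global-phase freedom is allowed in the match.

The unique candidate consistent with the amplitudes is H(a).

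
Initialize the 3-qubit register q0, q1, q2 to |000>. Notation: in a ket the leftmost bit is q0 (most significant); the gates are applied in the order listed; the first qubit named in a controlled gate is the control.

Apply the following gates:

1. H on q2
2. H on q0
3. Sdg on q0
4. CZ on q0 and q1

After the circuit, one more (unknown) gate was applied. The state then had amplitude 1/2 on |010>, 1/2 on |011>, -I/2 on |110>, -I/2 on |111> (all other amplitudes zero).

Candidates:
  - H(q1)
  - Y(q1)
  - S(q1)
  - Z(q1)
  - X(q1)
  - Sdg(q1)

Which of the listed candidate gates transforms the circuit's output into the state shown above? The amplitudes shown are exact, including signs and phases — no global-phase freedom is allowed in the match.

The unique candidate consistent with the amplitudes is X(q1).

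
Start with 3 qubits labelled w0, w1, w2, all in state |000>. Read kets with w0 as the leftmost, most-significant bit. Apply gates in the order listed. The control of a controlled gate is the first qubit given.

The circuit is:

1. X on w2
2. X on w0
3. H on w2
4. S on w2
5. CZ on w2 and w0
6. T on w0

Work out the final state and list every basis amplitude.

After the circuit, the state carries amplitude sqrt(2)*exp(I*pi/4)/2 on |100>, sqrt(2)*exp(3*I*pi/4)/2 on |101>, and 0 on every other basis state.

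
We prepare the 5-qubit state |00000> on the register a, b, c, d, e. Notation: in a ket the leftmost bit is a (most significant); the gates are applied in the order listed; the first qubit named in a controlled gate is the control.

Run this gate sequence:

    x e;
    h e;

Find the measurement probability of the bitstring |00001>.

A full measurement returns |00001> with probability 1/2.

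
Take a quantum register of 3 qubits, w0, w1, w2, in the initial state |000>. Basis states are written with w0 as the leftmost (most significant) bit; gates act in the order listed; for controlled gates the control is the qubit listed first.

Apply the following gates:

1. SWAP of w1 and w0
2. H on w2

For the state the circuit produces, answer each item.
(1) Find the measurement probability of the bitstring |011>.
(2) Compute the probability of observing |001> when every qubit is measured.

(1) Outcome |011> occurs with probability 0.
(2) A full measurement returns |001> with probability 1/2.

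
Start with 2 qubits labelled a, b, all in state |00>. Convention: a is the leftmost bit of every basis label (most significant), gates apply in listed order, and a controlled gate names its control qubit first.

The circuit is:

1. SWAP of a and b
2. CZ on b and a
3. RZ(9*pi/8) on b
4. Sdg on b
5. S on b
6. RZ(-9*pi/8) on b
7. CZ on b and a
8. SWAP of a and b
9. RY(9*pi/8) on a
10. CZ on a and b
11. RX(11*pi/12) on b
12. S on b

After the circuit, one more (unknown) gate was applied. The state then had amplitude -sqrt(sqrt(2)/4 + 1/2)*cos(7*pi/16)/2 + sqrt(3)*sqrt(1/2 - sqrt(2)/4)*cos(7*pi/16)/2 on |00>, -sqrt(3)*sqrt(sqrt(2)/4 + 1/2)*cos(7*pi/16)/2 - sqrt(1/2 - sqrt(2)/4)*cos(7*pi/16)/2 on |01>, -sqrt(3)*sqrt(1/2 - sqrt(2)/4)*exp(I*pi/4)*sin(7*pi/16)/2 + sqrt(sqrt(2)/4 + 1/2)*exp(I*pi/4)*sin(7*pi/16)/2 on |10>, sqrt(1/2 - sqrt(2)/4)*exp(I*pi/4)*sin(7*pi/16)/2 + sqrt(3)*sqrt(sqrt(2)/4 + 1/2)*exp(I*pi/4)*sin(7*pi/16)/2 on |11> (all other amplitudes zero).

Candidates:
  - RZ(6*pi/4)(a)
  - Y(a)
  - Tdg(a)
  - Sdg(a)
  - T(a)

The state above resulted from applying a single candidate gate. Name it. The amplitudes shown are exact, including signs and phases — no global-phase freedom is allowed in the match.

It was T(a) that produced the state shown. Key observation: gates 1-8 undo each other exactly, leaving only the rest of the circuit to track.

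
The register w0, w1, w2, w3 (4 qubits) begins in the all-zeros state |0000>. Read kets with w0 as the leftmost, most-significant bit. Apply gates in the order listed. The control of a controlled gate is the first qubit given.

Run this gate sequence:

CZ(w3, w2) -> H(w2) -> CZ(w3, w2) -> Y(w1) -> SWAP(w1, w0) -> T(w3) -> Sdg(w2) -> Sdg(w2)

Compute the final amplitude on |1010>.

|1010> carries amplitude -sqrt(2)*I/2 in the final state.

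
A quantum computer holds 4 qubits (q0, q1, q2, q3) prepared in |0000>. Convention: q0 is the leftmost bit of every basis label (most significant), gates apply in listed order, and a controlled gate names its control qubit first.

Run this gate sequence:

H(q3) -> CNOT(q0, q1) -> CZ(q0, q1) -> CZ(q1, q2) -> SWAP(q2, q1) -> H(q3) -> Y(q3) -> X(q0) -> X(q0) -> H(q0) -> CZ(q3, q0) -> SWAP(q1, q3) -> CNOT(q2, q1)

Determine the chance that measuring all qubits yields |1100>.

Outcome |1100> occurs with probability 1/2. Key observation: gates 8-9 undo each other exactly, leaving only the rest of the circuit to track.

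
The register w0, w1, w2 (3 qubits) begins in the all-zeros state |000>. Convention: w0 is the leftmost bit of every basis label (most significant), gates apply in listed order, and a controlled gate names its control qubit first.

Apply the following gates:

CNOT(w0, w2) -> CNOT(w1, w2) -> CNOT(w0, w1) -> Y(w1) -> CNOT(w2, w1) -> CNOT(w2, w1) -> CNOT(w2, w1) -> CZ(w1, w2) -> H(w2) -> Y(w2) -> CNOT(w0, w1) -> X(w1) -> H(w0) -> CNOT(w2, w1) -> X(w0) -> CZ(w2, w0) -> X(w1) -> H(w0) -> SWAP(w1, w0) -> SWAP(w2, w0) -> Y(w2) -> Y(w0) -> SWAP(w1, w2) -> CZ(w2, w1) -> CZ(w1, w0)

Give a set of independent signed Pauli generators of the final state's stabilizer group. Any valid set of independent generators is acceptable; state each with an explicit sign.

The final state is stabilized by the group generated by +XXX, -ZIZ, +IZZ; other independent generating sets are equally valid.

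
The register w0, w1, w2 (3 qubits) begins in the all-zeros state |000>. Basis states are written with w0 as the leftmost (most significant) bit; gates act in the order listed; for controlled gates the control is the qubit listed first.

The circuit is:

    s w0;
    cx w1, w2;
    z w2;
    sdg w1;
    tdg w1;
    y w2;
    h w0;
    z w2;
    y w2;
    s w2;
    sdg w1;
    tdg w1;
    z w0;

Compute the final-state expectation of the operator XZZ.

The observable XZZ averages to -1.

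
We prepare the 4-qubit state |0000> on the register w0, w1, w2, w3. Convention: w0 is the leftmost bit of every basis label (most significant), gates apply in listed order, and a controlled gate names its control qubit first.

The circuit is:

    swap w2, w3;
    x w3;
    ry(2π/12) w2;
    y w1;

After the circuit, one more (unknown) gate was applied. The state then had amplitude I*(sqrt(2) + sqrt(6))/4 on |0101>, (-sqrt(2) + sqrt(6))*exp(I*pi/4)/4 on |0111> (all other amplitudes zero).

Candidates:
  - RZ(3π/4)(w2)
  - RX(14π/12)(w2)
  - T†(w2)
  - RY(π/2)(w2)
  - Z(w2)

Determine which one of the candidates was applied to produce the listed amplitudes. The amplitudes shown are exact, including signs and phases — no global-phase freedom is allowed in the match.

The unique candidate consistent with the amplitudes is T†(w2).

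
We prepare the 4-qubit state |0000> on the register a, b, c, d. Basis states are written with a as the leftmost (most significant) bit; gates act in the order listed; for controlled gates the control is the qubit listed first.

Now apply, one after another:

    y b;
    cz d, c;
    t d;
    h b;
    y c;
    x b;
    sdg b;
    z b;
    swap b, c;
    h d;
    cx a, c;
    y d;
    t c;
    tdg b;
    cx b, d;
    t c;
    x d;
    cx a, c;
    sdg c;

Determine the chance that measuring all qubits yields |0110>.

A full measurement returns |0110> with probability 1/4.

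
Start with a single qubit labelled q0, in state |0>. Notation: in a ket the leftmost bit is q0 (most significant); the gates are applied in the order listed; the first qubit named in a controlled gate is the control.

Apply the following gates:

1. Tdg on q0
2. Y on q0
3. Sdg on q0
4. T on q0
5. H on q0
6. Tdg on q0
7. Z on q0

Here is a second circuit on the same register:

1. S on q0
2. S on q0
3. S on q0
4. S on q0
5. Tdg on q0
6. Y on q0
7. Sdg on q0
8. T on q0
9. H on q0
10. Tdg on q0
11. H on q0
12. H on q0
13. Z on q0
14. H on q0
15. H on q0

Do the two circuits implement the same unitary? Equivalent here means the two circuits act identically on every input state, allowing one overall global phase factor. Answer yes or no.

Yes — the two circuits implement the same unitary up to a global phase.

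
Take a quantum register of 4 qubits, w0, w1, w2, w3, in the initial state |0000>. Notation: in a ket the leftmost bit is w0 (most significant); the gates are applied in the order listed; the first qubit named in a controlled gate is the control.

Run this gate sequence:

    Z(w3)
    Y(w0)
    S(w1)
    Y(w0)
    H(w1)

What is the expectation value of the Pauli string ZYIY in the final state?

The observable ZYIY averages to 0.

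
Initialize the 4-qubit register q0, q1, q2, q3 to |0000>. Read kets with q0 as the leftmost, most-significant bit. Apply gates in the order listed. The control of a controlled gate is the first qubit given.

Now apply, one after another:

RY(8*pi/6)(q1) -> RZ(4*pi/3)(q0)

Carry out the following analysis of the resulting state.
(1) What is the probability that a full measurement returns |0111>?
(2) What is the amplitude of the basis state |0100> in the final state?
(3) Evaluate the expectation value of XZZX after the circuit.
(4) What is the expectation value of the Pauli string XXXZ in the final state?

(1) The probability of measuring |0111> is 0.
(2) The amplitude on |0100> is -sqrt(3)*exp(I*pi/3)/2.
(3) The observable XZZX averages to 0.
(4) In the final state, XXXZ has expectation 0.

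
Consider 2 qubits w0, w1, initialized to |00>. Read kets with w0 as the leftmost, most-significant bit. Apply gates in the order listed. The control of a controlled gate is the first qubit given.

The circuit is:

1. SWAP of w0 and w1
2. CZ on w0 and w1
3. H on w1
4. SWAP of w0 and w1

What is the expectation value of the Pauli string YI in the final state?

The observable YI averages to 0.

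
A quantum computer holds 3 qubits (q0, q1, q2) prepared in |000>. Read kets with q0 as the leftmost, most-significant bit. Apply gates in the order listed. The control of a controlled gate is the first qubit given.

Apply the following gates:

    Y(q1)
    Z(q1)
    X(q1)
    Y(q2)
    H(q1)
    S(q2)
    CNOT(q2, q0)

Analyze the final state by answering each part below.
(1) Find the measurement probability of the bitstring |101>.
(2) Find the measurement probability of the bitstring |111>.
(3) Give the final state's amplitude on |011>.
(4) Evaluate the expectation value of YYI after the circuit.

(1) A full measurement returns |101> with probability 1/2.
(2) A full measurement returns |111> with probability 1/2.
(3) |011> carries amplitude 0 in the final state.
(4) The expectation value of YYI is 0.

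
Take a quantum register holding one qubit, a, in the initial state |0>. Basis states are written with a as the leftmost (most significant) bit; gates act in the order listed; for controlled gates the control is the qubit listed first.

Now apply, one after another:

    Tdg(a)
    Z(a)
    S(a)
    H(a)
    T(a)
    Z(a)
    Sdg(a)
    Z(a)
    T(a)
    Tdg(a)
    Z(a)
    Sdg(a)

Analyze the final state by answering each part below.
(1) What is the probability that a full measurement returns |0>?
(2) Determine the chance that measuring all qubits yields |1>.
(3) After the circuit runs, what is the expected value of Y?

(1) The probability of measuring |0> is 1/2.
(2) The probability of measuring |1> is 1/2.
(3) The observable Y averages to sqrt(2)/2.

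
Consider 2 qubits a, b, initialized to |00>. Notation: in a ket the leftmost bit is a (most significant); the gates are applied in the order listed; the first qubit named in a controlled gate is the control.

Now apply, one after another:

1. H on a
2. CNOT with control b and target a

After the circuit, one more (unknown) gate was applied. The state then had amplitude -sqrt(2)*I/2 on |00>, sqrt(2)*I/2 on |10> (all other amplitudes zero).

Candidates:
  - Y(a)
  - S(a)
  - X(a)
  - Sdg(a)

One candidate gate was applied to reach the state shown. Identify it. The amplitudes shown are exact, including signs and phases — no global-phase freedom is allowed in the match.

The applied gate was Y(a).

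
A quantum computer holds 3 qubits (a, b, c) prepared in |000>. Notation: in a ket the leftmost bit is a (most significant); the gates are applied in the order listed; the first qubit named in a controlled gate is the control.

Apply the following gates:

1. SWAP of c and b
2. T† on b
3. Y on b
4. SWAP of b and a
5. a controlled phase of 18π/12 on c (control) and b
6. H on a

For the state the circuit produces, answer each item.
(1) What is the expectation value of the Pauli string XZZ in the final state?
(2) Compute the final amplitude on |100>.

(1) The observable XZZ averages to -1.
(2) |100> carries amplitude -sqrt(2)*I/2 in the final state.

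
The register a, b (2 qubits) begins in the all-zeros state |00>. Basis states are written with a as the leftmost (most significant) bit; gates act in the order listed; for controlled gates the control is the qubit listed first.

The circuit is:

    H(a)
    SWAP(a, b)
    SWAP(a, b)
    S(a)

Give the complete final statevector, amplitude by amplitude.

After the circuit, the state carries amplitude sqrt(2)/2 on |00>, 0 on |01>, sqrt(2)*I/2 on |10>, 0 on |11>. Key observation: gates 2-3 undo each other exactly, leaving only the rest of the circuit to track.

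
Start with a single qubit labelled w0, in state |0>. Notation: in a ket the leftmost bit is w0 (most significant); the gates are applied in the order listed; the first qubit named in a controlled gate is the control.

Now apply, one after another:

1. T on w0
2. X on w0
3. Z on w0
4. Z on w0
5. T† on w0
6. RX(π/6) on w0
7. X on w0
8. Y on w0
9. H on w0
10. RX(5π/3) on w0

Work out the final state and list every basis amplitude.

After the circuit, the state carries amplitude (-1 + sqrt(3) + 2*I)*exp(3*I*pi/4)/4 on |0>, (1 + sqrt(3) - 2*I)*exp(I*pi/4)/4 on |1>.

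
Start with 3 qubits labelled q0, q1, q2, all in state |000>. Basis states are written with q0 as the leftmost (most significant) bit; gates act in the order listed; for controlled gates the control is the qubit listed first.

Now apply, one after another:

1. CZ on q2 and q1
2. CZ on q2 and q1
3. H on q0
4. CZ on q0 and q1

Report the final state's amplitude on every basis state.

The final amplitudes are sqrt(2)/2 on |000>, sqrt(2)/2 on |100>, and 0 on every other basis state. Key observation: steps 1-2 multiply out to the identity, so the circuit reduces to the remaining gates.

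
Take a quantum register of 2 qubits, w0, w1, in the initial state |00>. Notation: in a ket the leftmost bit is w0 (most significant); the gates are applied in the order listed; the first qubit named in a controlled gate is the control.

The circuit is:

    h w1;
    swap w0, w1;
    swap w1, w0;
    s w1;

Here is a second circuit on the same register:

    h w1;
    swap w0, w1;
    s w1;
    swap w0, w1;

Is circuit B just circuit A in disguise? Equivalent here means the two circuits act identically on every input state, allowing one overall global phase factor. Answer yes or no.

No — the two circuits implement different unitaries, even allowing a global phase.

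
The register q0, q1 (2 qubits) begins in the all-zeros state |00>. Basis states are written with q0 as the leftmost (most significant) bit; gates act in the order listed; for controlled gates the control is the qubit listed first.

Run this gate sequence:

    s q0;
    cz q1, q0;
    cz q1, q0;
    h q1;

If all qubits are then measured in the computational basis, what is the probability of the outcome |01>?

A full measurement returns |01> with probability 1/2.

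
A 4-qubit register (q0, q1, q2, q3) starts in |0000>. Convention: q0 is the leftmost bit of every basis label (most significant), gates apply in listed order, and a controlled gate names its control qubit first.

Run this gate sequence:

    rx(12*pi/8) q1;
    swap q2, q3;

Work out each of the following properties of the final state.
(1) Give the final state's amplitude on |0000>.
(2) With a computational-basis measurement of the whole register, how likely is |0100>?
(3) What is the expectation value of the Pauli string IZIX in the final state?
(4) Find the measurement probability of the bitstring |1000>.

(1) The final state's coefficient on |0000> equals -sqrt(2)/2.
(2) A full measurement returns |0100> with probability 1/2.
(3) In the final state, IZIX has expectation 0.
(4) A full measurement returns |1000> with probability 0.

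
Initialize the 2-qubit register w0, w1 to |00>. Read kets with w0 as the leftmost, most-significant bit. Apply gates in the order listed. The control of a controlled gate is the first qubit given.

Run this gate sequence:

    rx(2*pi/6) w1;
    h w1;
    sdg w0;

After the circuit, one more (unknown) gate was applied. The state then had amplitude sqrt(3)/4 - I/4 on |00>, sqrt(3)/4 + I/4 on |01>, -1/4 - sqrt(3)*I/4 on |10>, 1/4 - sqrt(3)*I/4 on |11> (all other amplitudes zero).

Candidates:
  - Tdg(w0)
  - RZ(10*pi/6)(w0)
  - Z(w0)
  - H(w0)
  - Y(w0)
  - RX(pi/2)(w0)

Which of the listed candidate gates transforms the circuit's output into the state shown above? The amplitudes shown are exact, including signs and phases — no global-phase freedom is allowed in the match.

It was RX(pi/2)(w0) that produced the state shown.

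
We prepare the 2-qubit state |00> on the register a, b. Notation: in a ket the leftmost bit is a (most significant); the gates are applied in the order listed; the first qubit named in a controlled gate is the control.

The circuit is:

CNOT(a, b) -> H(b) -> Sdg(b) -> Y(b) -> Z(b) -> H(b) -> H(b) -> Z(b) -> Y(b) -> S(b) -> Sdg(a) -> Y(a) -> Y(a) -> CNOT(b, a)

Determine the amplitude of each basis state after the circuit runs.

The resulting statevector has amplitude sqrt(2)/2 on |00>, 0 on |01>, 0 on |10>, sqrt(2)/2 on |11>. Key observation: steps 3-10 multiply out to the identity, so the circuit reduces to the remaining gates.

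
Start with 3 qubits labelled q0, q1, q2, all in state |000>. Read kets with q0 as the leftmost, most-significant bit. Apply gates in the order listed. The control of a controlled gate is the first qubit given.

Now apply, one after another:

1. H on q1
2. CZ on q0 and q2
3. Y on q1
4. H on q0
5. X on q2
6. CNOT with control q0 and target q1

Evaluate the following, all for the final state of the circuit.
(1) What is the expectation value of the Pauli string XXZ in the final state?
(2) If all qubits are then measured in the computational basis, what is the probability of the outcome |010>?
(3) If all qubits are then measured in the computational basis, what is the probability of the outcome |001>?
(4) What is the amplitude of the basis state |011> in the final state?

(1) The observable XXZ averages to -1.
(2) A full measurement returns |010> with probability 0.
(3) The probability of measuring |001> is 1/4.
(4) |011> carries amplitude I/2 in the final state.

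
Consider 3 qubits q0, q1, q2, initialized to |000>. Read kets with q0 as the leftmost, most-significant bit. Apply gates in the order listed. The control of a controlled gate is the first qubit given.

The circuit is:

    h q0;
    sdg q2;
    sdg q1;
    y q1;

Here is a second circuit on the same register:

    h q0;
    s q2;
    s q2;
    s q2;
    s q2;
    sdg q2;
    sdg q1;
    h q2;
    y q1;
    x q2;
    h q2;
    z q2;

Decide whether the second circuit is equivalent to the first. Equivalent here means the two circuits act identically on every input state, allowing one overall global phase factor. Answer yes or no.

Yes: on every input state the two circuits agree up to one overall phase factor.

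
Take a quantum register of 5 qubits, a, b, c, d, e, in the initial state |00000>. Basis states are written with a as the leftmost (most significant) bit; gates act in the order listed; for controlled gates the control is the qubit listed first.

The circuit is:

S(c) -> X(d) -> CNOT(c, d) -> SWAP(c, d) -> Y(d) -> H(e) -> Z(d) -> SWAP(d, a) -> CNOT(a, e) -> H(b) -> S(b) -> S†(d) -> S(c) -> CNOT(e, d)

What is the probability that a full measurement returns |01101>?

Outcome |01101> occurs with probability 0.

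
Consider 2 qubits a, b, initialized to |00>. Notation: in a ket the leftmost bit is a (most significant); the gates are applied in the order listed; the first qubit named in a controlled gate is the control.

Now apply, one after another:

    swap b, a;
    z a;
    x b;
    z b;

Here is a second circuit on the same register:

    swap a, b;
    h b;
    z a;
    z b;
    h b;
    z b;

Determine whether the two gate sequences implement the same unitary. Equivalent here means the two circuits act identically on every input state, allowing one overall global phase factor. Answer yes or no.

Yes, they are equivalent — the unitaries differ by at most a global phase.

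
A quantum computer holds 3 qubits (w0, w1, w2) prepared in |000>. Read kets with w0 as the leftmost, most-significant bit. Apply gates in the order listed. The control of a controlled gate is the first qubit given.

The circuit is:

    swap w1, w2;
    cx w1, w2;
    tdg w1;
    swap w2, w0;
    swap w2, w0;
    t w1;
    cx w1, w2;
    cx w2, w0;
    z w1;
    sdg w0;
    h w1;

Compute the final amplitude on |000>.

The amplitude on |000> is sqrt(2)/2. Key observation: steps 2-7 multiply out to the identity, so the circuit reduces to the remaining gates.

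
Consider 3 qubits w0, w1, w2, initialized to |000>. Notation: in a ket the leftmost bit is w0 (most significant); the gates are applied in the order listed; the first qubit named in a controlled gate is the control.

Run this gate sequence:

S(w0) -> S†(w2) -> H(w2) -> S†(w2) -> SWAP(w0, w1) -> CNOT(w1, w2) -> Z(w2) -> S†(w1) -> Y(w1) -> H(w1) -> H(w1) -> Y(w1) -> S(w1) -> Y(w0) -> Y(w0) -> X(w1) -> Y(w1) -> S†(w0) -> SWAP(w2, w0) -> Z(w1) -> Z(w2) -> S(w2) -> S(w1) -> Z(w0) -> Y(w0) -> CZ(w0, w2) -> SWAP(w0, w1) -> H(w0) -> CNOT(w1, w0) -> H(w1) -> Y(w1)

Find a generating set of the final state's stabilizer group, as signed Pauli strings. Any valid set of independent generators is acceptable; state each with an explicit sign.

The stabilizer group can be generated by +XII, +IYI, +IIZ, among other valid generating sets.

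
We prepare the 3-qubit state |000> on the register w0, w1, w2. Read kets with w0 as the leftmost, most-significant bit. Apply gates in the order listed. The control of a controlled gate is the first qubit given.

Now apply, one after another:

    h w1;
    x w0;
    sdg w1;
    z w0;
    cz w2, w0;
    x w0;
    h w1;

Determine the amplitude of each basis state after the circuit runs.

After the circuit, the state carries amplitude -1/2 + I/2 on |000>, -1/2 - I/2 on |010>, and 0 on every other basis state.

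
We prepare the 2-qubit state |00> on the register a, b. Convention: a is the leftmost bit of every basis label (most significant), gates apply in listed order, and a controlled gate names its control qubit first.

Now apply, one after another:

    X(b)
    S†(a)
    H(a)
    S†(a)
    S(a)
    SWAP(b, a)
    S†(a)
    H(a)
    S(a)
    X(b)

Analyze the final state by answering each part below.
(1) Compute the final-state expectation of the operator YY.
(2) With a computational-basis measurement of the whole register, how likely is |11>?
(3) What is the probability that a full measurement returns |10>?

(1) The expectation value of YY is 0.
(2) A full measurement returns |11> with probability 1/4.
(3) Outcome |10> occurs with probability 1/4.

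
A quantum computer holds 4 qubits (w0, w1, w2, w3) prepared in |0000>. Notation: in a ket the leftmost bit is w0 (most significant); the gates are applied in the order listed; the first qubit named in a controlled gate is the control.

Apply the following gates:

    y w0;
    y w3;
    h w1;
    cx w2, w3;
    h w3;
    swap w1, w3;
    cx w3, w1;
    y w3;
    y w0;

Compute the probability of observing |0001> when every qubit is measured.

Outcome |0001> occurs with probability 1/4.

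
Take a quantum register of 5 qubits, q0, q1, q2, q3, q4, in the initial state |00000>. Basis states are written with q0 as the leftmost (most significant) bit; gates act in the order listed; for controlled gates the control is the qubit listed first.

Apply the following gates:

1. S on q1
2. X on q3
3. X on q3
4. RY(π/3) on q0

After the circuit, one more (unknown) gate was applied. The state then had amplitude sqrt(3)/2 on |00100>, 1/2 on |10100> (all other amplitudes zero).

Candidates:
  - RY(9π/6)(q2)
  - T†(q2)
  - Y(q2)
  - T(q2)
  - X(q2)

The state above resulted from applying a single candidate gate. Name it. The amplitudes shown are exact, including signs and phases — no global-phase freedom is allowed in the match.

The unique candidate consistent with the amplitudes is X(q2). Key observation: gates 2-3 undo each other exactly, leaving only the rest of the circuit to track.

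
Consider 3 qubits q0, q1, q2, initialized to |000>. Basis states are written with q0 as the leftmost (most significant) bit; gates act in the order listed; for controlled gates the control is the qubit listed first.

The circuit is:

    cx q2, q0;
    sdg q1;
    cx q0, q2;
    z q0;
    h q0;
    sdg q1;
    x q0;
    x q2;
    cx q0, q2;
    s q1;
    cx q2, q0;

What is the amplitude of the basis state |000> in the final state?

|000> carries amplitude 0 in the final state.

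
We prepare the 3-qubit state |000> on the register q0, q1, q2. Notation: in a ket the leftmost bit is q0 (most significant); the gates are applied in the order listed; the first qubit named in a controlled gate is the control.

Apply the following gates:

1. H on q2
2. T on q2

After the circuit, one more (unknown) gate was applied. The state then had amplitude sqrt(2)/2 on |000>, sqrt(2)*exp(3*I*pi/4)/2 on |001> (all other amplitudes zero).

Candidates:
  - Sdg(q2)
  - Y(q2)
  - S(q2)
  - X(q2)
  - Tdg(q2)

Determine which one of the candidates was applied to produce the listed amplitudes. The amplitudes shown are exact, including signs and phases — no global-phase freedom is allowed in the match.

The unique candidate consistent with the amplitudes is S(q2).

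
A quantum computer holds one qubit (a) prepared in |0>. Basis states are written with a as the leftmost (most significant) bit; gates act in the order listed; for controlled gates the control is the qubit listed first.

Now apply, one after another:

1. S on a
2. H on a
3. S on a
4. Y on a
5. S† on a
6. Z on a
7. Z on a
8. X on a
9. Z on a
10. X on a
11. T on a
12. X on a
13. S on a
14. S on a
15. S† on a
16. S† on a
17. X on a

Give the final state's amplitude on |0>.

The final state's coefficient on |0> equals -sqrt(2)/2. Key observation: steps 12-17 multiply out to the identity, so the circuit reduces to the remaining gates.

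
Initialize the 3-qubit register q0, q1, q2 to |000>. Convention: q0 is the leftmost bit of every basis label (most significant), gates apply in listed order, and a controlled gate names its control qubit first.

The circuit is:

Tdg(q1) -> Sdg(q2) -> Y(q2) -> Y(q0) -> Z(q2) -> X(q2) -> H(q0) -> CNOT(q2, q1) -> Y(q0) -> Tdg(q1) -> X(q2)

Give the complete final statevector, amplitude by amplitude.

After the circuit, the state carries amplitude sqrt(2)*I/2 on |001>, sqrt(2)*I/2 on |101>, and 0 on every other basis state.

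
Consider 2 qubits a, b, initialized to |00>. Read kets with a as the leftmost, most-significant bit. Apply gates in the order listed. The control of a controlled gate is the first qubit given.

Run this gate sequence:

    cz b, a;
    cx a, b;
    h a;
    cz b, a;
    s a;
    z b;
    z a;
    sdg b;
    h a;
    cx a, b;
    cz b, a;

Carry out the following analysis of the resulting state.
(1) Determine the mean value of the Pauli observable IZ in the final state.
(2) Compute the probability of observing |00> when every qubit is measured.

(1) The observable IZ averages to 0.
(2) A full measurement returns |00> with probability 1/2.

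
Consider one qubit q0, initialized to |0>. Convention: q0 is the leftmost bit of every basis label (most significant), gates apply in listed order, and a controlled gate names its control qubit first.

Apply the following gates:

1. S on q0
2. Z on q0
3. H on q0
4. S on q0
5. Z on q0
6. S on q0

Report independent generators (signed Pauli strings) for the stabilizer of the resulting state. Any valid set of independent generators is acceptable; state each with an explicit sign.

The stabilizer group can be generated by +X, among other valid generating sets.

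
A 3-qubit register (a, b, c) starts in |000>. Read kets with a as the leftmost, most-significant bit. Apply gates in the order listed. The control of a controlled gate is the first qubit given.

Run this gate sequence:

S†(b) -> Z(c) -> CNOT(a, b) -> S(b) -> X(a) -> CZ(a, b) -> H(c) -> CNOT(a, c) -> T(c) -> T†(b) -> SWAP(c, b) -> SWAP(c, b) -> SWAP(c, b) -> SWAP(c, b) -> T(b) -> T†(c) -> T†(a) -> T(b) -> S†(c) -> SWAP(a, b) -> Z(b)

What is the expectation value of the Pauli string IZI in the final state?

The expectation value of IZI is -1. Key observation: steps 9-16 multiply out to the identity, so the circuit reduces to the remaining gates.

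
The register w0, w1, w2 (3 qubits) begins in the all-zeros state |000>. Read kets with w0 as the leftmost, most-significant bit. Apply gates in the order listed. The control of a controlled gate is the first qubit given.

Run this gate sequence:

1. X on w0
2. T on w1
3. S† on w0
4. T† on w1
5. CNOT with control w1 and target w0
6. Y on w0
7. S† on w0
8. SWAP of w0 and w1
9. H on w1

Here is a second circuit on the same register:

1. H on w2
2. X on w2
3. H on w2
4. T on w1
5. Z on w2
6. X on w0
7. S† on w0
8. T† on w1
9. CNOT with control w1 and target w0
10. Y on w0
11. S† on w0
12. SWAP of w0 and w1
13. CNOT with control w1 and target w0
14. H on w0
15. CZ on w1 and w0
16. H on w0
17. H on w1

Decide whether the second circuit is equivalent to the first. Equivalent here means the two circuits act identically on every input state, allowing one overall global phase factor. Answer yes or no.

Yes, they are equivalent — the unitaries differ by at most a global phase.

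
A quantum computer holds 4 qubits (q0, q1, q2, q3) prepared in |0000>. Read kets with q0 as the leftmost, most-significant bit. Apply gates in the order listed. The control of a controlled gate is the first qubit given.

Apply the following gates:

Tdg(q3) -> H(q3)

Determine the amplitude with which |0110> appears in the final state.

|0110> carries amplitude 0 in the final state.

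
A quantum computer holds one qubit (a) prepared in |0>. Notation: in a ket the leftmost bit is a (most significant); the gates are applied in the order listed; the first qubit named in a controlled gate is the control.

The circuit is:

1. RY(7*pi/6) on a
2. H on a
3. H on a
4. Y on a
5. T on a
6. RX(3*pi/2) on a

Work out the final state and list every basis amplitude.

After the circuit, the state carries amplitude -sqrt(3)*exp(I*pi/4)/4 + exp(I*pi/4)/4 + I/4 + sqrt(3)*I/4 on |0>, -sqrt(3)/4 - 1/4 - exp(3*I*pi/4)/4 + sqrt(3)*exp(3*I*pi/4)/4 on |1>.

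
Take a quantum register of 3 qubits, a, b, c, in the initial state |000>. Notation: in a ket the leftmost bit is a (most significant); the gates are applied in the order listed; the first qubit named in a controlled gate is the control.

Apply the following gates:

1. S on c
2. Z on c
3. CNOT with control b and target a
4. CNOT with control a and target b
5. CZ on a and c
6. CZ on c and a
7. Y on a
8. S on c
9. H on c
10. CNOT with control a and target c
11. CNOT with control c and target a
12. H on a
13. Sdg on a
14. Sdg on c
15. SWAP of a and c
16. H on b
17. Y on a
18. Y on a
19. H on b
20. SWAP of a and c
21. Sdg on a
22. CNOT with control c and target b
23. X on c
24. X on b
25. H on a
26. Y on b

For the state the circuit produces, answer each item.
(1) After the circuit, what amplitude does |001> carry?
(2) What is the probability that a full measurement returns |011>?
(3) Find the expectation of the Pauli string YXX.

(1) The amplitude on |001> is sqrt(2)/2. Key observation: steps 15-20 multiply out to the identity, so the circuit reduces to the remaining gates.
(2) Outcome |011> occurs with probability 0.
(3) The expectation value of YXX is 1.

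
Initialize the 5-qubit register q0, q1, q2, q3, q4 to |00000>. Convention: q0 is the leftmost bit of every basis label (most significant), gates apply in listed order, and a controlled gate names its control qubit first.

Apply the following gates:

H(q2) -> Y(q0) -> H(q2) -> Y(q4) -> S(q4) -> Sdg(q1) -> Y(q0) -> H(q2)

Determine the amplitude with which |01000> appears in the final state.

|01000> carries amplitude 0 in the final state.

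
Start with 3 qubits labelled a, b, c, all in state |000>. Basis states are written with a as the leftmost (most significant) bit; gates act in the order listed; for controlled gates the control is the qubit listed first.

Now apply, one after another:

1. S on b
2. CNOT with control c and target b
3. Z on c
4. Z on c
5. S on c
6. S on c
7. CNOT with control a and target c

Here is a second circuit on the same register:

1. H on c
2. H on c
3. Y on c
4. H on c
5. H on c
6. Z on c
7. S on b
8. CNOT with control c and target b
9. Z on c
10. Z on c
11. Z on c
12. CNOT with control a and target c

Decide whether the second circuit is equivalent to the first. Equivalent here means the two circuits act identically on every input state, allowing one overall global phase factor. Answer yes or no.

No — the two circuits implement different unitaries, even allowing a global phase.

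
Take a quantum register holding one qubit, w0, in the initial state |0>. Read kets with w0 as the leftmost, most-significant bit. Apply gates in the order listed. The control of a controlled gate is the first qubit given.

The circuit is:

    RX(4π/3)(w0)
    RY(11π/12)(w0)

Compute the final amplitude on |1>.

The final state's coefficient on |1> equals -sqrt(3*sqrt(2) + 6)/8 - sqrt(2 - sqrt(2))/8 - I*sqrt(3*sqrt(2) + 6)/8 + 3*I*sqrt(2 - sqrt(2))/8.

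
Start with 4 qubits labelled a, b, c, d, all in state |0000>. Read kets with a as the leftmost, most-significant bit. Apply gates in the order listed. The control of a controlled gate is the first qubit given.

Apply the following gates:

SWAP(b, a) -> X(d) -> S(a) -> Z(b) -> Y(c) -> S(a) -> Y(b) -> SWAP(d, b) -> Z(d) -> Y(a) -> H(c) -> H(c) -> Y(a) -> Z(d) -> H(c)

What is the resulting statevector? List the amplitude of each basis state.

The resulting statevector has amplitude -sqrt(2)/2 on |0101>, sqrt(2)/2 on |0111>, and 0 on every other basis state. Key observation: the block from step 9 through step 14 cancels to the identity and can be dropped.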